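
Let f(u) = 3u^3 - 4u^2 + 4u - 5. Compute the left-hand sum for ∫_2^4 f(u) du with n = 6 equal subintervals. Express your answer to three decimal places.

Δu = (4 − 2)/6 = 1/3.
Left endpoints: 2, 7/3, 8/3, 3, 10/3, 11/3.
f(2) = 11, f(7/3) = 62/3, f(8/3) = 307/9, f(3) = 52, f(10/3) = 75, f(11/3) = 934/9.
Sum = Δu · [f(2) + f(7/3) + f(8/3) + ...].
Sum ≈ 98.852.

98.852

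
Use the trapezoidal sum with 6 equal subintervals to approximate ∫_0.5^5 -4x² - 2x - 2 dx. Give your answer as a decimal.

-201.9375

Δx = (5 − 0.5)/6 = 0.75.
f(0.5) = -4, f(1.25) = -10.75, f(2) = -22, f(2.75) = -37.75, f(3.5) = -58, f(4.25) = -82.75, f(5) = -112.
T_6 = (Δx/2)·[f(x_0) + 2f(x_1) + ... + 2f(x_{5}) + f(x_6)].
Sum = -201.9375.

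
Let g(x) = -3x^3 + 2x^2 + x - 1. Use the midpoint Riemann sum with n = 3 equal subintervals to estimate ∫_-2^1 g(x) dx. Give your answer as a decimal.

Δx = (1 − (-2))/3 = 1.
Midpoints: -1.5, -0.5, 0.5.
g(-1.5) = 12.125, g(-0.5) = -0.625, g(0.5) = -0.375.
Sum = Δx · [g(-1.5) + g(-0.5) + g(0.5)].
Sum = 11.125.

11.125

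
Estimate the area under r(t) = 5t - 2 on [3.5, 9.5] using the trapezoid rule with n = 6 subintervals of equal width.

183

Δt = (9.5 − 3.5)/6 = 1.
r(3.5) = 15.5, r(4.5) = 20.5, r(5.5) = 25.5, r(6.5) = 30.5, r(7.5) = 35.5, r(8.5) = 40.5, r(9.5) = 45.5.
T_6 = (Δt/2)·[r(t_0) + 2r(t_1) + ... + 2r(t_{5}) + r(t_6)].
Sum = 183.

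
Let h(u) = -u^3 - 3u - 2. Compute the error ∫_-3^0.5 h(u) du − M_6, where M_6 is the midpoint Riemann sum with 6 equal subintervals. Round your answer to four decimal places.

0.3722

Exact integral: ∫_-3^0.5 h(u) du = 26.359375.
M_6 ≈ 25.987196.
Error ≈ 26.359375 − 25.987196 ≈ 0.3722.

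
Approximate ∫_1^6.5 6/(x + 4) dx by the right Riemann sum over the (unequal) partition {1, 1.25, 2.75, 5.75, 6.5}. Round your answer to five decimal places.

Subinterval widths: 0.25, 1.5, 3, 0.75.
Right endpoints: 1.25, 2.75, 5.75, 6.5.
f(1.25) = 8/7, f(2.75) = 8/9, f(5.75) = 8/13, f(6.5) = 4/7.
Sum = Σ Δx_i · f(x_i).
Sum ≈ 3.89377.

3.89377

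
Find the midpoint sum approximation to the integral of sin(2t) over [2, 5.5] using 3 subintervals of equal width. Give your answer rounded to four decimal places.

-0.4175

Δt = (5.5 − 2)/3 = 7/6.
Midpoints: 31/12, 3.75, 59/12.
f(31/12) ≈ -0.8986, f(3.75) ≈ 0.9380, f(59/12) ≈ -0.3973.
Sum = Δt · [f(31/12) + f(3.75) + f(59/12)].
Sum ≈ -0.4175.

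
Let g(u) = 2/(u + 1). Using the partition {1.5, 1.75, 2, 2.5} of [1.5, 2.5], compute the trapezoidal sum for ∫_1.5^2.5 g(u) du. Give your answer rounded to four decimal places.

0.6747

Subinterval widths: 0.25, 0.25, 0.5.
g(1.5) = 0.8, g(1.75) = 8/11, g(2) = 2/3, g(2.5) = 4/7.
On each subinterval the trapezoid contributes (Δu_i/2)·[g(u_{i-1}) + g(u_i)].
Sum ≈ 0.6747.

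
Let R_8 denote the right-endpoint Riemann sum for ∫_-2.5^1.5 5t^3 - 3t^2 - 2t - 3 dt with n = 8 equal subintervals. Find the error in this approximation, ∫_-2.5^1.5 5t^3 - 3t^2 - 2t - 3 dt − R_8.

-23

Exact integral: ∫_-2.5^1.5 f(t) dt = -69.5.
R_8 = -46.5.
Error = -69.5 − (-46.5) = -23.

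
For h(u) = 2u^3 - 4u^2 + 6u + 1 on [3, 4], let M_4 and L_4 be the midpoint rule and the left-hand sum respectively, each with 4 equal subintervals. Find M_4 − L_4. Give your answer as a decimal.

6.234375

M_4 = 60.078125.
L_4 = 53.84375.
M_4 − L_4 = 6.234375.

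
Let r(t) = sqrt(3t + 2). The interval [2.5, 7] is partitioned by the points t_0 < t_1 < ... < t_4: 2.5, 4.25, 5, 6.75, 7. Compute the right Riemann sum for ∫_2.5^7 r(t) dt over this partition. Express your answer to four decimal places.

Subinterval widths: 1.75, 0.75, 1.75, 0.25.
Right endpoints: 4.25, 5, 6.75, 7.
r(4.25) ≈ 3.8406, r(5) ≈ 4.1231, r(6.75) ≈ 4.7170, r(7) ≈ 4.7958.
Sum = Σ Δt_i · r(t_i).
Sum ≈ 19.2670.

19.2670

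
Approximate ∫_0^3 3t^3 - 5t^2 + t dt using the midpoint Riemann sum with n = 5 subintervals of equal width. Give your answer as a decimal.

19.485

Δt = (3 − 0)/5 = 0.6.
Midpoints: 0.3, 0.9, 1.5, 2.1, 2.7.
f(0.3) = -0.069, f(0.9) = -0.963, f(1.5) = 0.375, f(2.1) = 7.833, f(2.7) = 25.299.
Sum = Δt · [f(0.3) + f(0.9) + f(1.5) + f(2.1) + f(2.7)].
Sum = 19.485.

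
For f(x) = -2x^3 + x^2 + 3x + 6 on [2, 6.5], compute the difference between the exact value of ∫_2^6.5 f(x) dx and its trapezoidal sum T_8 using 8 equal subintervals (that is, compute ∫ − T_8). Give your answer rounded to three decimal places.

Exact integral: ∫_2^6.5 f(x) dx = -711.28125.
T_8 ≈ -717.09521.
Error ≈ -711.28125 − (-717.09521) ≈ 5.814.

5.814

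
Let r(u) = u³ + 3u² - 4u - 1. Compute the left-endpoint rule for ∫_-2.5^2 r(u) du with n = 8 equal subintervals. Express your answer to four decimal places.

Δu = (2 − (-2.5))/8 = 0.5625.
Left endpoints: -2.5, -1.9375, -1.375, -0.8125, -0.25, 0.3125, 0.875, 1.4375.
r(-2.5) = 12.125, r(-1.9375) = 43985/4096, r(-1.375) = 3877/512, r(-0.8125) = 15131/4096, r(-0.25) = 0.171875, r(0.3125) = -7891/4096, r(0.875) = -785/512, r(1.4375) = 9911/4096.
Sum = Δu · [r(-2.5) + r(-1.9375) + r(-1.375) + ...].
Sum ≈ 18.7097.

18.7097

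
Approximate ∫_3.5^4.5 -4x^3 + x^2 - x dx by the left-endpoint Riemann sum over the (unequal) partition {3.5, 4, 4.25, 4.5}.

-215.6875

Subinterval widths: 0.5, 0.25, 0.25.
Left endpoints: 3.5, 4, 4.25.
f(3.5) = -162.75, f(4) = -244, f(4.25) = -293.25.
Sum = Σ Δx_i · f(x_i).
Sum = -215.6875.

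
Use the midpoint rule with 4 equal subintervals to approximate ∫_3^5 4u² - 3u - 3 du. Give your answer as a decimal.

Δu = (5 − 3)/4 = 0.5.
Midpoints: 3.25, 3.75, 4.25, 4.75.
f(3.25) = 29.5, f(3.75) = 42, f(4.25) = 56.5, f(4.75) = 73.
Sum = Δu · [f(3.25) + f(3.75) + f(4.25) + f(4.75)].
Sum = 100.5.

100.5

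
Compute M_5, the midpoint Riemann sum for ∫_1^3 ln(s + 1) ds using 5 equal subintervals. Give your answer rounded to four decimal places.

2.1605

Δs = (3 − 1)/5 = 0.4.
Midpoints: 1.2, 1.6, 2, 2.4, 2.8.
f(1.2) ≈ 0.7885, f(1.6) ≈ 0.9555, f(2) ≈ 1.0986, f(2.4) ≈ 1.2238, f(2.8) ≈ 1.3350.
Sum = Δs · [f(1.2) + f(1.6) + f(2) + f(2.4) + f(2.8)].
Sum ≈ 2.1605.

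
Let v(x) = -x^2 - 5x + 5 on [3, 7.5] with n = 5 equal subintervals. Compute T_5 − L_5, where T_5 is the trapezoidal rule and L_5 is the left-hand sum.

T_5 = -227.8575.
L_5 = -196.47.
T_5 − L_5 = -31.3875.

-31.3875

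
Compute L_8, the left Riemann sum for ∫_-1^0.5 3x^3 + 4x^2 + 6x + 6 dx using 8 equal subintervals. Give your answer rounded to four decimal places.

6.6833

Δx = (0.5 − (-1))/8 = 0.1875.
Left endpoints: -1, -0.8125, -0.625, -0.4375, -0.25, -0.0625, 0.125, 0.3125.
f(-1) = 1, f(-0.8125) = 8833/4096, f(-0.625) = 1577/512, f(-0.4375) = 15931/4096, f(-0.25) = 4.703125, f(-0.0625) = 23101/4096, f(0.125) = 3491/512, f(0.3125) = 34231/4096.
Sum = Δx · [f(-1) + f(-0.8125) + f(-0.625) + ...].
Sum ≈ 6.6833.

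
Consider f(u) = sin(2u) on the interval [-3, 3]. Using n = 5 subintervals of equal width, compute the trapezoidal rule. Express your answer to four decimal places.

0.0000

Δu = (3 − (-3))/5 = 1.2.
f(-3) ≈ 0.2794, f(-1.8) ≈ 0.4425, f(-0.6) ≈ -0.9320, f(0.6) ≈ 0.9320, f(1.8) ≈ -0.4425, f(3) ≈ -0.2794.
T_5 = (Δu/2)·[f(u_0) + 2f(u_1) + ... + 2f(u_{4}) + f(u_5)].
Sum ≈ 0.0000.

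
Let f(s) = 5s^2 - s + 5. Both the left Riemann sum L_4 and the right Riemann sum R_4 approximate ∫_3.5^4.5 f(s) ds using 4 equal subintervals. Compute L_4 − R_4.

-9.75

L_4 = 76.59375.
R_4 = 86.34375.
L_4 − R_4 = -9.75.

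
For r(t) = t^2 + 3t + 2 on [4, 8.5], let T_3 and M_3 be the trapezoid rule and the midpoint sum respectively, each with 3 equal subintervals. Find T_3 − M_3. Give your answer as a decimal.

2.53125

T_3 = 278.4375.
M_3 = 275.90625.
T_3 − M_3 = 2.53125.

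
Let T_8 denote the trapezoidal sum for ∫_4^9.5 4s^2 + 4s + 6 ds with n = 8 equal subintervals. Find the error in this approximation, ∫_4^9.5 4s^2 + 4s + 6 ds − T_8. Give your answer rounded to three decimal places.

-1.733

Exact integral: ∫_4^9.5 f(s) ds ≈ 1239.33333.
T_8 = 1241.06640625.
Error ≈ 1239.33333 − 1241.06640625 ≈ -1.733.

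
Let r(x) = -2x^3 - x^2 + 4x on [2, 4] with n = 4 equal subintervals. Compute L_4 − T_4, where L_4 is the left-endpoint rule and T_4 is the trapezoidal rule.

L_4 = -87.25.
T_4 = -116.25.
L_4 − T_4 = 29.

29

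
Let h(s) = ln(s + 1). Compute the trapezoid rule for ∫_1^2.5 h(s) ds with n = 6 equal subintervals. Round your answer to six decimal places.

Δs = (2.5 − 1)/6 = 0.25.
h(1) ≈ 0.693147, h(1.25) ≈ 0.810930, h(1.5) ≈ 0.916291, h(1.75) ≈ 1.011601, h(2) ≈ 1.098612, h(2.25) ≈ 1.178655, h(2.5) ≈ 1.252763.
T_6 = (Δs/2)·[h(s_0) + 2h(s_1) + ... + 2h(s_{5}) + h(s_6)].
Sum ≈ 1.497261.

1.497261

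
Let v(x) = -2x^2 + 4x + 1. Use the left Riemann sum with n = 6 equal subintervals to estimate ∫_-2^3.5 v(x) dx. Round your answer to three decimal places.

-15.978

Δx = (3.5 − (-2))/6 = 11/12.
Left endpoints: -2, -13/12, -1/6, 0.75, 5/3, 31/12.
v(-2) = -15, v(-13/12) = -409/72, v(-1/6) = 5/18, v(0.75) = 2.875, v(5/3) = 19/9, v(31/12) = -145/72.
Sum = Δx · [v(-2) + v(-13/12) + v(-1/6) + ...].
Sum ≈ -15.978.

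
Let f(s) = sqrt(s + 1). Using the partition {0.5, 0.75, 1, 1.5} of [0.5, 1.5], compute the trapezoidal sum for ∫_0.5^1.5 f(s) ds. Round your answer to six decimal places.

1.409427

Subinterval widths: 0.25, 0.25, 0.5.
f(0.5) ≈ 1.224745, f(0.75) ≈ 1.322876, f(1) ≈ 1.414214, f(1.5) ≈ 1.581139.
On each subinterval the trapezoid contributes (Δs_i/2)·[f(s_{i-1}) + f(s_i)].
Sum ≈ 1.409427.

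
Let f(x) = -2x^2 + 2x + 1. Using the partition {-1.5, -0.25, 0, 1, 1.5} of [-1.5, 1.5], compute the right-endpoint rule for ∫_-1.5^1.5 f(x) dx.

Subinterval widths: 1.25, 0.25, 1, 0.5.
Right endpoints: -0.25, 0, 1, 1.5.
f(-0.25) = 0.375, f(0) = 1, f(1) = 1, f(1.5) = -0.5.
Sum = Σ Δx_i · f(x_i).
Sum = 1.46875.

1.46875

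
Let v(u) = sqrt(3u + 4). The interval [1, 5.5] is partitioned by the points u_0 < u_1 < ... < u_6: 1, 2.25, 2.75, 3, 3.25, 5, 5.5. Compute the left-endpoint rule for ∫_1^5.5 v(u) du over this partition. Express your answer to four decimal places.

Subinterval widths: 1.25, 0.5, 0.25, 0.25, 1.75, 0.5.
Left endpoints: 1, 2.25, 2.75, 3, 3.25, 5.
v(1) ≈ 2.6458, v(2.25) ≈ 3.2787, v(2.75) ≈ 3.5000, v(3) ≈ 3.6056, v(3.25) ≈ 3.7081, v(5) ≈ 4.3589.
Sum = Σ Δu_i · v(u_i).
Sum ≈ 15.3916.

15.3916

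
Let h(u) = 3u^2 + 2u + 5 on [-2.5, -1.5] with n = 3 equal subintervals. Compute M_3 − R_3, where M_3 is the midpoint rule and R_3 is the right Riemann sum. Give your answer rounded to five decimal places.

1.58333

M_3 ≈ 13.2222222.
R_3 ≈ 11.6388889.
M_3 − R_3 ≈ 1.58333.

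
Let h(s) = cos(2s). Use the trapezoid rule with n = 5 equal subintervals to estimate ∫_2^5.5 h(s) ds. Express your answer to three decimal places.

-0.101

Δs = (5.5 − 2)/5 = 0.7.
h(2) ≈ -0.654, h(2.7) ≈ 0.635, h(3.4) ≈ 0.869, h(4.1) ≈ -0.339, h(4.8) ≈ -0.985, h(5.5) ≈ 0.004.
T_5 = (Δs/2)·[h(s_0) + 2h(s_1) + ... + 2h(s_{4}) + h(s_5)].
Sum ≈ -0.101.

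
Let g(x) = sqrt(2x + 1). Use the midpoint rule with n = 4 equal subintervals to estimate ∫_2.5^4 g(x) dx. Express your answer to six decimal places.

4.101459

Δx = (4 − 2.5)/4 = 0.375.
Midpoints: 2.6875, 3.0625, 3.4375, 3.8125.
g(2.6875) ≈ 2.524876, g(3.0625) ≈ 2.669270, g(3.4375) ≈ 2.806243, g(3.8125) ≈ 2.936835.
Sum = Δx · [g(2.6875) + g(3.0625) + g(3.4375) + g(3.8125)].
Sum ≈ 4.101459.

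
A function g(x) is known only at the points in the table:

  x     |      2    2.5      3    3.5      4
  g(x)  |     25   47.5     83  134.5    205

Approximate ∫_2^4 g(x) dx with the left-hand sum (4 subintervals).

145

Δx = 0.5.
Sum = 0.5·[25 + 47.5 + 83 + 134.5] = 145.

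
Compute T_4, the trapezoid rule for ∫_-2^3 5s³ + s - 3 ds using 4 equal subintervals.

78.515625

Δs = (3 − (-2))/4 = 1.25.
f(-2) = -45, f(-0.75) = -5.859375, f(0.5) = -1.875, f(1.75) = 25.546875, f(3) = 135.
T_4 = (Δs/2)·[f(s_0) + 2f(s_1) + 2f(s_2) + 2f(s_3) + f(s_4)].
Sum = 78.515625.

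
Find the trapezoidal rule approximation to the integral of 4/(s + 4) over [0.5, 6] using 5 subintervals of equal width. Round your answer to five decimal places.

Δs = (6 − 0.5)/5 = 1.1.
f(0.5) = 8/9, f(1.6) = 5/7, f(2.7) = 40/67, f(3.8) = 20/39, f(4.9) = 40/89, f(6) = 0.4.
T_5 = (Δs/2)·[f(s_0) + 2f(s_1) + ... + 2f(s_{4}) + f(s_5)].
Sum ≈ 3.20980.

3.20980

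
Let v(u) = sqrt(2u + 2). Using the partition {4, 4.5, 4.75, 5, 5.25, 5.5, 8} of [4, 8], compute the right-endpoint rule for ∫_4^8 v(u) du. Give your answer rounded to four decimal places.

15.7640

Subinterval widths: 0.5, 0.25, 0.25, 0.25, 0.25, 2.5.
Right endpoints: 4.5, 4.75, 5, 5.25, 5.5, 8.
v(4.5) ≈ 3.3166, v(4.75) ≈ 3.3912, v(5) ≈ 3.4641, v(5.25) ≈ 3.5355, v(5.5) ≈ 3.6056, v(8) ≈ 4.2426.
Sum = Σ Δu_i · v(u_i).
Sum ≈ 15.7640.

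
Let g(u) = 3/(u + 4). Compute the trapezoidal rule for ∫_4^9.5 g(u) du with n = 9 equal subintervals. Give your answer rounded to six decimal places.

1.570690

Δu = (9.5 − 4)/9 = 11/18.
g(4) = 0.375, g(83/18) = 54/155, g(47/9) = 27/83, g(35/6) = 18/59, g(58/9) = 27/94, g(127/18) = 54/199, g(23/3) = 9/35, g(149/18) = 54/221, g(80/9) = 27/116, g(9.5) = 2/9.
T_9 = (Δu/2)·[g(u_0) + 2g(u_1) + ... + 2g(u_{8}) + g(u_9)].
Sum ≈ 1.570690.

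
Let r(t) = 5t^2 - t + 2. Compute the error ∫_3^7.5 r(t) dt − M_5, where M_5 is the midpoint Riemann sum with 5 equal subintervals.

1.51875

Exact integral: ∫_3^7.5 r(t) dt = 643.5.
M_5 = 641.98125.
Error = 643.5 − 641.98125 = 1.51875.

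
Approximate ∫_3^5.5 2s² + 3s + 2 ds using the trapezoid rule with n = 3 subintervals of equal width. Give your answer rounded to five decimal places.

Δs = (5.5 − 3)/3 = 5/6.
f(3) = 29, f(23/6) = 386/9, f(14/3) = 536/9, f(5.5) = 79.
T_3 = (Δs/2)·[f(s_0) + 2f(s_1) + 2f(s_2) + f(s_3)].
Sum ≈ 130.37037.

130.37037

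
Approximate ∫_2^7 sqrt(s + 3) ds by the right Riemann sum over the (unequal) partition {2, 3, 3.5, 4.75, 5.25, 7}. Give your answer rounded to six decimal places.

14.174224

Subinterval widths: 1, 0.5, 1.25, 0.5, 1.75.
Right endpoints: 3, 3.5, 4.75, 5.25, 7.
f(3) ≈ 2.449490, f(3.5) ≈ 2.549510, f(4.75) ≈ 2.783882, f(5.25) ≈ 2.872281, f(7) ≈ 3.162278.
Sum = Σ Δs_i · f(s_i).
Sum ≈ 14.174224.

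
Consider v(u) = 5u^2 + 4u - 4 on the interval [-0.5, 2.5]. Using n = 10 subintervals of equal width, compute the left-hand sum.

20.175

Δu = (2.5 − (-0.5))/10 = 0.3.
Left endpoints: -0.5, -0.2, 0.1, 0.4, 0.7, 1, 1.3, 1.6, 1.9, 2.2.
v(-0.5) = -4.75, v(-0.2) = -4.6, v(0.1) = -3.55, v(0.4) = -1.6, v(0.7) = 1.25, v(1) = 5, v(1.3) = 9.65, v(1.6) = 15.2, v(1.9) = 21.65, v(2.2) = 29.
Sum = Δu · [v(-0.5) + v(-0.2) + v(0.1) + ...].
Sum = 20.175.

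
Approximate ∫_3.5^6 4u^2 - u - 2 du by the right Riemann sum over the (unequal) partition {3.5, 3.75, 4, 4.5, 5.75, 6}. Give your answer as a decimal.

Subinterval widths: 0.25, 0.25, 0.5, 1.25, 0.25.
Right endpoints: 3.75, 4, 4.5, 5.75, 6.
f(3.75) = 50.5, f(4) = 58, f(4.5) = 74.5, f(5.75) = 124.5, f(6) = 136.
Sum = Σ Δu_i · f(u_i).
Sum = 254.

254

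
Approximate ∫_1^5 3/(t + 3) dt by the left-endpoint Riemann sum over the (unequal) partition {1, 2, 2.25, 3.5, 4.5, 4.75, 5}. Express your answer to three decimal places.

Subinterval widths: 1, 0.25, 1.25, 1, 0.25, 0.25.
Left endpoints: 1, 2, 2.25, 3.5, 4.5, 4.75.
f(1) = 0.75, f(2) = 0.6, f(2.25) = 4/7, f(3.5) = 6/13, f(4.5) = 0.4, f(4.75) = 12/31.
Sum = Σ Δt_i · f(t_i).
Sum ≈ 2.273.

2.273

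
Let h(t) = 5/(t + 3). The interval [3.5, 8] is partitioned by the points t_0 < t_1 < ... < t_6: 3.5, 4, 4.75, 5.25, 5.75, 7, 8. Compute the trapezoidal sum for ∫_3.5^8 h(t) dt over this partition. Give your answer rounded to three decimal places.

Subinterval widths: 0.5, 0.75, 0.5, 0.5, 1.25, 1.
h(3.5) = 10/13, h(4) = 5/7, h(4.75) = 20/31, h(5.25) = 20/33, h(5.75) = 4/7, h(7) = 0.5, h(8) = 5/11.
On each subinterval the trapezoid contributes (Δt_i/2)·[h(t_{i-1}) + h(t_i)].
Sum ≈ 2.635.

2.635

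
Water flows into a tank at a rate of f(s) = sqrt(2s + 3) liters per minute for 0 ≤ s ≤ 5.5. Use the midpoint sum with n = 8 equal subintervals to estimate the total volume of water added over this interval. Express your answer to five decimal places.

Δs = (5.5 − 0)/8 = 0.6875.
Midpoints: 0.34375, 1.03125, 1.71875, 2.40625, 3.09375, 3.78125, 4.46875, 5.15625.
f(0.34375) ≈ 1.92029, f(1.03125) ≈ 2.25000, f(1.71875) ≈ 2.53722, f(2.40625) ≈ 2.79508, f(3.09375) ≈ 3.03109, f(3.78125) ≈ 3.25000, f(4.46875) ≈ 3.45507, f(5.15625) ≈ 3.64863.
Sum = Δs · [f(0.34375) + f(1.03125) + f(1.71875) + ...].
Sum ≈ 15.73508.

15.73508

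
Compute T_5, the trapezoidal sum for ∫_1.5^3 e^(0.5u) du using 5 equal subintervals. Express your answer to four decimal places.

Δu = (3 − 1.5)/5 = 0.3.
f(1.5) ≈ 2.1170, f(1.8) ≈ 2.4596, f(2.1) ≈ 2.8577, f(2.4) ≈ 3.3201, f(2.7) ≈ 3.8574, f(3) ≈ 4.4817.
T_5 = (Δu/2)·[f(u_0) + 2f(u_1) + ... + 2f(u_{4}) + f(u_5)].
Sum ≈ 4.7382.

4.7382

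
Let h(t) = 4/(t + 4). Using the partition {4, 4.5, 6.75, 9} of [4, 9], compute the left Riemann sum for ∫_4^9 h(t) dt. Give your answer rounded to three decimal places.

2.146

Subinterval widths: 0.5, 2.25, 2.25.
Left endpoints: 4, 4.5, 6.75.
h(4) = 0.5, h(4.5) = 8/17, h(6.75) = 16/43.
Sum = Σ Δt_i · h(t_i).
Sum ≈ 2.146.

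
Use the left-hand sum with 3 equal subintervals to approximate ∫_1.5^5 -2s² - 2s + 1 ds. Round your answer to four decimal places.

-71.2963

Δs = (5 − 1.5)/3 = 7/6.
Left endpoints: 1.5, 8/3, 23/6.
f(1.5) = -6.5, f(8/3) = -167/9, f(23/6) = -649/18.
Sum = Δs · [f(1.5) + f(8/3) + f(23/6)].
Sum ≈ -71.2963.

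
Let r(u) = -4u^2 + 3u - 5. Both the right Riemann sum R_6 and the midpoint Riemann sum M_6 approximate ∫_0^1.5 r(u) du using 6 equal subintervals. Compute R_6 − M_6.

R_6 = -9.25.
M_6 = -8.59375.
R_6 − M_6 = -0.65625.

-0.65625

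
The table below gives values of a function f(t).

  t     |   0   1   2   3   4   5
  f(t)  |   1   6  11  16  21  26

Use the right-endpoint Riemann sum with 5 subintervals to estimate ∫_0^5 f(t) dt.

Δt = 1.
Sum = 1·[6 + 11 + 16 + 21 + 26] = 80.

80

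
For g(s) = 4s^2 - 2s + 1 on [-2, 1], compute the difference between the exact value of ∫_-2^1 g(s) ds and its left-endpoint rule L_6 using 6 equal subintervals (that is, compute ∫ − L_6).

-5

Exact integral: ∫_-2^1 g(s) ds = 18.
L_6 = 23.
Error = 18 − 23 = -5.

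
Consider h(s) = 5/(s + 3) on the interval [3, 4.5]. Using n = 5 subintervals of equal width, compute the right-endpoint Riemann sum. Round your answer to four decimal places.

Δs = (4.5 − 3)/5 = 0.3.
Right endpoints: 3.3, 3.6, 3.9, 4.2, 4.5.
h(3.3) = 50/63, h(3.6) = 25/33, h(3.9) = 50/69, h(4.2) = 25/36, h(4.5) = 2/3.
Sum = Δs · [h(3.3) + h(3.6) + h(3.9) + h(4.2) + h(4.5)].
Sum ≈ 1.0911.

1.0911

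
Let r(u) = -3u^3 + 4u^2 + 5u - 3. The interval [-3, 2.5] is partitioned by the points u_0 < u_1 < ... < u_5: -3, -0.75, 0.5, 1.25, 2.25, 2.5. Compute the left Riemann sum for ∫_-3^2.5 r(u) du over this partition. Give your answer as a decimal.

Subinterval widths: 2.25, 1.25, 0.75, 1, 0.25.
Left endpoints: -3, -0.75, 0.5, 1.25, 2.25.
r(-3) = 99, r(-0.75) = -3.234375, r(0.5) = 0.125, r(1.25) = 3.640625, r(2.25) = -5.671875.
Sum = Σ Δu_i · r(u_i).
Sum = 221.0234375.

221.0234375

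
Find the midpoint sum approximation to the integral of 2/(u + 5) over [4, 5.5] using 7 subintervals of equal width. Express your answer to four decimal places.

0.3083

Δu = (5.5 − 4)/7 = 3/14.
Midpoints: 115/28, 121/28, 127/28, 4.75, 139/28, 145/28, 151/28.
f(115/28) = 56/255, f(121/28) = 56/261, f(127/28) = 56/267, f(4.75) = 8/39, f(139/28) = 56/279, f(145/28) = 56/285, f(151/28) = 56/291.
Sum = Δu · [f(115/28) + f(121/28) + f(127/28) + ...].
Sum ≈ 0.3083.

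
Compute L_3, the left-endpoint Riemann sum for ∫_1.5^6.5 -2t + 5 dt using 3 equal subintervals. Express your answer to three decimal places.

Δt = (6.5 − 1.5)/3 = 5/3.
Left endpoints: 1.5, 19/6, 29/6.
f(1.5) = 2, f(19/6) = -4/3, f(29/6) = -14/3.
Sum = Δt · [f(1.5) + f(19/6) + f(29/6)].
Sum ≈ -6.667.

-6.667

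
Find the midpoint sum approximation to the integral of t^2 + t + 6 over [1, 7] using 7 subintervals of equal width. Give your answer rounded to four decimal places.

173.6327

Δt = (7 − 1)/7 = 6/7.
Midpoints: 10/7, 16/7, 22/7, 4, 34/7, 40/7, 46/7.
f(10/7) = 464/49, f(16/7) = 662/49, f(22/7) = 932/49, f(4) = 26, f(34/7) = 1688/49, f(40/7) = 2174/49, f(46/7) = 2732/49.
Sum = Δt · [f(10/7) + f(16/7) + f(22/7) + ...].
Sum ≈ 173.6327.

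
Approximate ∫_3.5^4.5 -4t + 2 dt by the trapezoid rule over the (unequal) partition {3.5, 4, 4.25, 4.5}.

-14

Subinterval widths: 0.5, 0.25, 0.25.
f(3.5) = -12, f(4) = -14, f(4.25) = -15, f(4.5) = -16.
On each subinterval the trapezoid contributes (Δt_i/2)·[f(t_{i-1}) + f(t_i)].
Sum = -14.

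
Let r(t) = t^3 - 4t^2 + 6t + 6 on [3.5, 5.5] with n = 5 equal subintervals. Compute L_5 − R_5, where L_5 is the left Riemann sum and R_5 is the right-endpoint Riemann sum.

L_5 = 80.39.
R_5 = 105.79.
L_5 − R_5 = -25.4.

-25.4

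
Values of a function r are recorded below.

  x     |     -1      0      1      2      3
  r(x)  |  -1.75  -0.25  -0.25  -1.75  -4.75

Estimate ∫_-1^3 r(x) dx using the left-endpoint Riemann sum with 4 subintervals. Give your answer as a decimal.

Δx = 1.
Sum = 1·[(-1.75) + (-0.25) + (-0.25) + (-1.75)] = -4.

-4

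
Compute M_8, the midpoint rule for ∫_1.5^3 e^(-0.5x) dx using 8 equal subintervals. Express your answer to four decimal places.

0.4983

Δx = (3 − 1.5)/8 = 0.1875.
Midpoints: 1.59375, 1.78125, 1.96875, 2.15625, 2.34375, 2.53125, 2.71875, 2.90625.
f(1.59375) ≈ 0.4507, f(1.78125) ≈ 0.4104, f(1.96875) ≈ 0.3737, f(2.15625) ≈ 0.3402, f(2.34375) ≈ 0.3098, f(2.53125) ≈ 0.2821, f(2.71875) ≈ 0.2568, f(2.90625) ≈ 0.2338.
Sum = Δx · [f(1.59375) + f(1.78125) + f(1.96875) + ...].
Sum ≈ 0.4983.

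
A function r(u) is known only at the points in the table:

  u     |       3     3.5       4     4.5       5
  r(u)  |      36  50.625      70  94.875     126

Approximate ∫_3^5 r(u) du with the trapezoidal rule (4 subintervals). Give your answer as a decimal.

Δu = 0.5.
T_4 = (0.5/2)·[36 + 2·50.625 + 2·70 + 2·94.875 + 126] = 148.25.

148.25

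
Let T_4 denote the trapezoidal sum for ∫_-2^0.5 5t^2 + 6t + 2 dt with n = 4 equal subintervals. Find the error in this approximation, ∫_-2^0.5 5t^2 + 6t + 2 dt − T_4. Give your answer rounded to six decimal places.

Exact integral: ∫_-2^0.5 f(t) dt ≈ 7.29166667.
T_4 = 8.10546875.
Error ≈ 7.29166667 − 8.10546875 ≈ -0.813802.

-0.813802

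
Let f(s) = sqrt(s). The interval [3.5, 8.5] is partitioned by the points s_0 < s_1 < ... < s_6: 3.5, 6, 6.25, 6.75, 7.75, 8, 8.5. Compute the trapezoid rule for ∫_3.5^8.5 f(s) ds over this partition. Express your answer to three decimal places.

Subinterval widths: 2.5, 0.25, 0.5, 1, 0.25, 0.5.
f(3.5) ≈ 1.871, f(6) ≈ 2.449, f(6.25) ≈ 2.500, f(6.75) ≈ 2.598, f(7.75) ≈ 2.784, f(8) ≈ 2.828, f(8.5) ≈ 2.915.
On each subinterval the trapezoid contributes (Δs_i/2)·[f(s_{i-1}) + f(s_i)].
Sum ≈ 12.122.

12.122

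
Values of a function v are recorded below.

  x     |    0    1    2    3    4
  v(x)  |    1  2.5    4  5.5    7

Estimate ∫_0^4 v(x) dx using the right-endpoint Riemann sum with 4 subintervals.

19

Δx = 1.
Sum = 1·[2.5 + 4 + 5.5 + 7] = 19.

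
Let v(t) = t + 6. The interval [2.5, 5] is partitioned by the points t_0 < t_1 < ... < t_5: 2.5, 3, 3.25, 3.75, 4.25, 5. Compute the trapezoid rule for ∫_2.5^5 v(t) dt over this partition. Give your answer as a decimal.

Subinterval widths: 0.5, 0.25, 0.5, 0.5, 0.75.
v(2.5) = 8.5, v(3) = 9, v(3.25) = 9.25, v(3.75) = 9.75, v(4.25) = 10.25, v(5) = 11.
On each subinterval the trapezoid contributes (Δt_i/2)·[v(t_{i-1}) + v(t_i)].
Sum = 24.375.

24.375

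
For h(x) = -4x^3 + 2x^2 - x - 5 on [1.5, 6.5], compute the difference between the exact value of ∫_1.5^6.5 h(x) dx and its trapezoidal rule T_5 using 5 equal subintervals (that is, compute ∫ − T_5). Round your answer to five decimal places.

38.33333

Exact integral: ∫_1.5^6.5 h(x) dx ≈ -1644.1666667.
T_5 = -1682.5.
Error ≈ -1644.1666667 − (-1682.5) ≈ 38.33333.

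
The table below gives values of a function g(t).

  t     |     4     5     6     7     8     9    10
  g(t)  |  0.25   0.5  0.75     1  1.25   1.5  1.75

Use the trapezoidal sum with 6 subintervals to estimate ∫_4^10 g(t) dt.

Δt = 1.
T_6 = (1/2)·[0.25 + 2·0.5 + 2·0.75 + 2·1 + 2·1.25 + 2·1.5 + 1.75] = 6.

6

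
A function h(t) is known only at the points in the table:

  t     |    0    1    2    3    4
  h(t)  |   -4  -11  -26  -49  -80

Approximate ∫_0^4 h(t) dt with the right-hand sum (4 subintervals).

Δt = 1.
Sum = 1·[(-11) + (-26) + (-49) + (-80)] = -166.

-166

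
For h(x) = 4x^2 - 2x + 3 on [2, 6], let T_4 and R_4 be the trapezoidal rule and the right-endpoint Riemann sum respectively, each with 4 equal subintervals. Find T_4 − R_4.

T_4 = 260.
R_4 = 320.
T_4 − R_4 = -60.

-60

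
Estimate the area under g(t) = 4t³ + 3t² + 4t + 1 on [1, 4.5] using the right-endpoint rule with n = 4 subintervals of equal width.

Δt = (4.5 − 1)/4 = 0.875.
Right endpoints: 1.875, 2.75, 3.625, 4.5.
g(1.875) = 45.4140625, g(2.75) = 117.875, g(3.625) = 245.4609375, g(4.5) = 444.25.
Sum = Δt · [g(1.875) + g(2.75) + g(3.625) + g(4.5)].
Sum = 746.375.

746.375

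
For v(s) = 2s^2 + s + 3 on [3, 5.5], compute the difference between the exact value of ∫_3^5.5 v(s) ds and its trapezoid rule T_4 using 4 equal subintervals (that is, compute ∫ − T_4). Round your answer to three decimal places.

Exact integral: ∫_3^5.5 v(s) ds ≈ 111.04167.
T_4 = 111.3671875.
Error ≈ 111.04167 − 111.3671875 ≈ -0.326.

-0.326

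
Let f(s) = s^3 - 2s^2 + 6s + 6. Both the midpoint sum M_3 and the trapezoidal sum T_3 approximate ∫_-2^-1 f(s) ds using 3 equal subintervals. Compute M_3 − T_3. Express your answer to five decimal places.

0.18056

M_3 ≈ -11.3564815.
T_3 ≈ -11.5370370.
M_3 − T_3 ≈ 0.18056.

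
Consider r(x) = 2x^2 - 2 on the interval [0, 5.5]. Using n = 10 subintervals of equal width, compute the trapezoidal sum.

100.47125

Δx = (5.5 − 0)/10 = 0.55.
r(0) = -2, r(0.55) = -1.395, r(1.1) = 0.42, r(1.65) = 3.445, r(2.2) = 7.68, r(2.75) = 13.125, r(3.3) = 19.78, r(3.85) = 27.645, r(4.4) = 36.72, r(4.95) = 47.005, r(5.5) = 58.5.
T_10 = (Δx/2)·[r(x_0) + 2r(x_1) + ... + 2r(x_{9}) + r(x_10)].
Sum = 100.47125.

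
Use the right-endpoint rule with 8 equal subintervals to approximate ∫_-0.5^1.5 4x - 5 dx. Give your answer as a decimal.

Δx = (1.5 − (-0.5))/8 = 0.25.
Right endpoints: -0.25, 0, 0.25, 0.5, 0.75, 1, 1.25, 1.5.
f(-0.25) = -6, f(0) = -5, f(0.25) = -4, f(0.5) = -3, f(0.75) = -2, f(1) = -1, f(1.25) = 0, f(1.5) = 1.
Sum = Δx · [f(-0.25) + f(0) + f(0.25) + ...].
Sum = -5.

-5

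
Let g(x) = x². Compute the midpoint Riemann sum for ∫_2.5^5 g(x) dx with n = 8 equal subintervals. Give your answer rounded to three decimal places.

36.438

Δx = (5 − 2.5)/8 = 0.3125.
Midpoints: 2.65625, 2.96875, 3.28125, 3.59375, 3.90625, 4.21875, 4.53125, 4.84375.
g(2.65625) = 7225/1024, g(2.96875) = 9025/1024, g(3.28125) = 11025/1024, g(3.59375) = 13225/1024, g(3.90625) = 15625/1024, g(4.21875) = 18225/1024, g(4.53125) = 21025/1024, g(4.84375) = 24025/1024.
Sum = Δx · [g(2.65625) + g(2.96875) + g(3.28125) + ...].
Sum ≈ 36.438.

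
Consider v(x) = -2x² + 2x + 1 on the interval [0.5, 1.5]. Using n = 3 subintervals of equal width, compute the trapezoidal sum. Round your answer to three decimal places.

0.796

Δx = (1.5 − 0.5)/3 = 1/3.
v(0.5) = 1.5, v(5/6) = 23/18, v(7/6) = 11/18, v(1.5) = -0.5.
T_3 = (Δx/2)·[v(x_0) + 2v(x_1) + 2v(x_2) + v(x_3)].
Sum ≈ 0.796.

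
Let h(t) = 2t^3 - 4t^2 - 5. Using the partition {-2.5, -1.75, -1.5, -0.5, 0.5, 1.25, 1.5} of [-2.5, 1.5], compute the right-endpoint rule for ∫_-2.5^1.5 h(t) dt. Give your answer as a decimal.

Subinterval widths: 0.75, 0.25, 1, 1, 0.75, 0.25.
Right endpoints: -1.75, -1.5, -0.5, 0.5, 1.25, 1.5.
h(-1.75) = -27.96875, h(-1.5) = -20.75, h(-0.5) = -6.25, h(0.5) = -5.75, h(1.25) = -7.34375, h(1.5) = -7.25.
Sum = Σ Δt_i · h(t_i).
Sum = -45.484375.

-45.484375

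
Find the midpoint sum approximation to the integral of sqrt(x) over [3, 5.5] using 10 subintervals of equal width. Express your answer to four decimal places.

Δx = (5.5 − 3)/10 = 0.25.
Midpoints: 3.125, 3.375, 3.625, 3.875, 4.125, 4.375, 4.625, 4.875, 5.125, 5.375.
f(3.125) ≈ 1.7678, f(3.375) ≈ 1.8371, f(3.625) ≈ 1.9039, f(3.875) ≈ 1.9685, f(4.125) ≈ 2.0310, f(4.375) ≈ 2.0917, f(4.625) ≈ 2.1506, f(4.875) ≈ 2.2079, f(5.125) ≈ 2.2638, f(5.375) ≈ 2.3184.
Sum = Δx · [f(3.125) + f(3.375) + f(3.625) + ...].
Sum ≈ 5.1352.

5.1352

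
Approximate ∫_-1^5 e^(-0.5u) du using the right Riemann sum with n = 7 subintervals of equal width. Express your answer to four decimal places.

Δu = (5 − (-1))/7 = 6/7.
Right endpoints: -1/7, 5/7, 11/7, 17/7, 23/7, 29/7, 5.
f(-1/7) ≈ 1.0740, f(5/7) ≈ 0.6997, f(11/7) ≈ 0.4558, f(17/7) ≈ 0.2969, f(23/7) ≈ 0.1934, f(29/7) ≈ 0.1260, f(5) ≈ 0.0821.
Sum = Δu · [f(-1/7) + f(5/7) + f(11/7) + ...].
Sum ≈ 2.5097.

2.5097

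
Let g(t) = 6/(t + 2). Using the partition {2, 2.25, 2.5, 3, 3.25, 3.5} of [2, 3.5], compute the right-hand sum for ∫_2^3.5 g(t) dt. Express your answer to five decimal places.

Subinterval widths: 0.25, 0.25, 0.5, 0.25, 0.25.
Right endpoints: 2.25, 2.5, 3, 3.25, 3.5.
g(2.25) = 24/17, g(2.5) = 4/3, g(3) = 1.2, g(3.25) = 8/7, g(3.5) = 12/11.
Sum = Σ Δt_i · g(t_i).
Sum ≈ 1.84472.

1.84472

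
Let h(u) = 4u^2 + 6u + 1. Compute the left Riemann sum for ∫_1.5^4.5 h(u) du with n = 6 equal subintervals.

152

Δu = (4.5 − 1.5)/6 = 0.5.
Left endpoints: 1.5, 2, 2.5, 3, 3.5, 4.
h(1.5) = 19, h(2) = 29, h(2.5) = 41, h(3) = 55, h(3.5) = 71, h(4) = 89.
Sum = Δu · [h(1.5) + h(2) + h(2.5) + ...].
Sum = 152.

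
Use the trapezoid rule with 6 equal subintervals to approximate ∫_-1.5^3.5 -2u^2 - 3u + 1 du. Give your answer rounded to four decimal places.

Δu = (3.5 − (-1.5))/6 = 5/6.
f(-1.5) = 1, f(-2/3) = 19/9, f(1/6) = 4/9, f(1) = -4, f(11/6) = -101/9, f(8/3) = -191/9, f(3.5) = -34.
T_6 = (Δu/2)·[f(u_0) + 2f(u_1) + ... + 2f(u_{5}) + f(u_6)].
Sum ≈ -41.9907.

-41.9907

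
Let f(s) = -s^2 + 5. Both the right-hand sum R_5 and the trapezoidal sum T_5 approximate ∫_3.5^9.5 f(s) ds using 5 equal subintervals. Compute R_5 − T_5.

R_5 = -289.74.
T_5 = -242.94.
R_5 − T_5 = -46.8.

-46.8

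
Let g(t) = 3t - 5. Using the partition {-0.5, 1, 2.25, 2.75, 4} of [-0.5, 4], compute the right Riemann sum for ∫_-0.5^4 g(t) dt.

9.5625

Subinterval widths: 1.5, 1.25, 0.5, 1.25.
Right endpoints: 1, 2.25, 2.75, 4.
g(1) = -2, g(2.25) = 1.75, g(2.75) = 3.25, g(4) = 7.
Sum = Σ Δt_i · g(t_i).
Sum = 9.5625.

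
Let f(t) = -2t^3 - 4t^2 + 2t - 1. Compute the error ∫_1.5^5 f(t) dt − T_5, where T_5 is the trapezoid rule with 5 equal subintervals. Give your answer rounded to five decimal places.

6.71708

Exact integral: ∫_1.5^5 f(t) dt ≈ -452.8854167.
T_5 = -459.6025.
Error ≈ -452.8854167 − (-459.6025) ≈ 6.71708.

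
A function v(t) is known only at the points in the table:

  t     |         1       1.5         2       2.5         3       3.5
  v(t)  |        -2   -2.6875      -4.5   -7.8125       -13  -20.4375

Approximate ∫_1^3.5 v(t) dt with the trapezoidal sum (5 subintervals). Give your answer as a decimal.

Δt = 0.5.
T_5 = (0.5/2)·[(-2) + 2·(-2.6875) + 2·(-4.5) + 2·(-7.8125) + 2·(-13) + (-20.4375)] = -19.609375.

-19.609375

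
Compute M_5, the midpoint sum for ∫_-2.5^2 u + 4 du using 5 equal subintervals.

16.875

Δu = (2 − (-2.5))/5 = 0.9.
Midpoints: -2.05, -1.15, -0.25, 0.65, 1.55.
f(-2.05) = 1.95, f(-1.15) = 2.85, f(-0.25) = 3.75, f(0.65) = 4.65, f(1.55) = 5.55.
Sum = Δu · [f(-2.05) + f(-1.15) + f(-0.25) + f(0.65) + f(1.55)].
Sum = 16.875.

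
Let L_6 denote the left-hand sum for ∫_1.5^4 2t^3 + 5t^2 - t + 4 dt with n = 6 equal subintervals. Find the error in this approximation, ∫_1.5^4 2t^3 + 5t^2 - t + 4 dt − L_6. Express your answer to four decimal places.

37.5072

Exact integral: ∫_1.5^4 f(t) dt ≈ 229.635417.
L_6 ≈ 192.128183.
Error ≈ 229.635417 − 192.128183 ≈ 37.5072.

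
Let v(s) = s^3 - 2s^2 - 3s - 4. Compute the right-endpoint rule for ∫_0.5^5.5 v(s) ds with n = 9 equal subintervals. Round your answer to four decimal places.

80.0643

Δs = (5.5 − 0.5)/9 = 5/9.
Right endpoints: 19/18, 29/18, 13/6, 49/18, 59/18, 23/6, 79/18, 89/18, 5.5.
v(19/18) = -47933/5832, v(29/18) = -57403/5832, v(13/6) = -2099/216, v(49/18) = -39743/5832, v(59/18) = -613/5832, v(23/6) = 2471/216, v(79/18) = 168247/5832, v(89/18) = 309977/5832, v(5.5) = 85.375.
Sum = Δs · [v(19/18) + v(29/18) + v(13/6) + ...].
Sum ≈ 80.0643.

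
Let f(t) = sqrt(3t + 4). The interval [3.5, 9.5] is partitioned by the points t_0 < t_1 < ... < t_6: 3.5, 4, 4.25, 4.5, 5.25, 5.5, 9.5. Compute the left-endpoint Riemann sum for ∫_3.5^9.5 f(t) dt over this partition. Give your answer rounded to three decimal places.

Subinterval widths: 0.5, 0.25, 0.25, 0.75, 0.25, 4.
Left endpoints: 3.5, 4, 4.25, 4.5, 5.25, 5.5.
f(3.5) ≈ 3.808, f(4) ≈ 4.000, f(4.25) ≈ 4.093, f(4.5) ≈ 4.183, f(5.25) ≈ 4.444, f(5.5) ≈ 4.528.
Sum = Σ Δt_i · f(t_i).
Sum ≈ 26.286.

26.286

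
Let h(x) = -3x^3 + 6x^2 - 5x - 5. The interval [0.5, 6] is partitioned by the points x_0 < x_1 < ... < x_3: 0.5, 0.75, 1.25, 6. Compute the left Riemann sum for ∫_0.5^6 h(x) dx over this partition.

-41.65234375

Subinterval widths: 0.25, 0.5, 4.75.
Left endpoints: 0.5, 0.75, 1.25.
h(0.5) = -6.375, h(0.75) = -6.640625, h(1.25) = -7.734375.
Sum = Σ Δx_i · h(x_i).
Sum = -41.65234375.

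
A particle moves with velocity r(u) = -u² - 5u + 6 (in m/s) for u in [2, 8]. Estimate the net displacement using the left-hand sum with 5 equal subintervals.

Δu = (8 − 2)/5 = 1.2.
Left endpoints: 2, 3.2, 4.4, 5.6, 6.8.
r(2) = -8, r(3.2) = -20.24, r(4.4) = -35.36, r(5.6) = -53.36, r(6.8) = -74.24.
Sum = Δu · [r(2) + r(3.2) + r(4.4) + r(5.6) + r(6.8)].
Sum = -229.44.

-229.44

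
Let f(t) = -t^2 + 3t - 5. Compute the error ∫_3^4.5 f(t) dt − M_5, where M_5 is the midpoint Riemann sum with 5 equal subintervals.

Exact integral: ∫_3^4.5 f(t) dt = -12.
M_5 = -11.98875.
Error = -12 − (-11.98875) = -0.01125.

-0.01125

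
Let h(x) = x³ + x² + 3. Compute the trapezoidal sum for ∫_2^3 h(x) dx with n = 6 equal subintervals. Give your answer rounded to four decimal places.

Δx = (3 − 2)/6 = 1/6.
h(2) = 15, h(13/6) = 3859/216, h(7/3) = 571/27, h(2.5) = 24.875, h(8/3) = 785/27, h(17/6) = 7295/216, h(3) = 39.
T_6 = (Δx/2)·[h(x_0) + 2h(x_1) + ... + 2h(x_{5}) + h(x_6)].
Sum ≈ 25.6227.

25.6227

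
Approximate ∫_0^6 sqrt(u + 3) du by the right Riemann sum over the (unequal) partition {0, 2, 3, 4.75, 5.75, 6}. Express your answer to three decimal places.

15.501

Subinterval widths: 2, 1, 1.75, 1, 0.25.
Right endpoints: 2, 3, 4.75, 5.75, 6.
f(2) ≈ 2.236, f(3) ≈ 2.449, f(4.75) ≈ 2.784, f(5.75) ≈ 2.958, f(6) ≈ 3.000.
Sum = Σ Δu_i · f(u_i).
Sum ≈ 15.501.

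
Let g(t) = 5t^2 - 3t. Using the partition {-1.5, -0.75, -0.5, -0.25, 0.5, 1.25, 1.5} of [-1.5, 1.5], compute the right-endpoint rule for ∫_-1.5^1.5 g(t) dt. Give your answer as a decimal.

9.296875

Subinterval widths: 0.75, 0.25, 0.25, 0.75, 0.75, 0.25.
Right endpoints: -0.75, -0.5, -0.25, 0.5, 1.25, 1.5.
g(-0.75) = 5.0625, g(-0.5) = 2.75, g(-0.25) = 1.0625, g(0.5) = -0.25, g(1.25) = 4.0625, g(1.5) = 6.75.
Sum = Σ Δt_i · g(t_i).
Sum = 9.296875.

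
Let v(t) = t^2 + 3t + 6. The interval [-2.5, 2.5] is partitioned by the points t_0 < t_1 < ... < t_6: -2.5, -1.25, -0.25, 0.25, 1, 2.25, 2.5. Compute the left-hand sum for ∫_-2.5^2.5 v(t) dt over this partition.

Subinterval widths: 1.25, 1, 0.5, 0.75, 1.25, 0.25.
Left endpoints: -2.5, -1.25, -0.25, 0.25, 1, 2.25.
v(-2.5) = 4.75, v(-1.25) = 3.8125, v(-0.25) = 5.3125, v(0.25) = 6.8125, v(1) = 10, v(2.25) = 17.8125.
Sum = Σ Δt_i · v(t_i).
Sum = 34.46875.

34.46875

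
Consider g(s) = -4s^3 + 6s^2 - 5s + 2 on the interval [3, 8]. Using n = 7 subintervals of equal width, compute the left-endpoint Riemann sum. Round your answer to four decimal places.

-2614.0816

Δs = (8 − 3)/7 = 5/7.
Left endpoints: 3, 26/7, 31/7, 36/7, 41/7, 46/7, 51/7.
g(3) = -67, g(26/7) = -47596/343, g(31/7) = -85711/343, g(36/7) = -140326/343, g(41/7) = -214441/343, g(46/7) = -311056/343, g(51/7) = -433171/343.
Sum = Δs · [g(3) + g(26/7) + g(31/7) + ...].
Sum ≈ -2614.0816.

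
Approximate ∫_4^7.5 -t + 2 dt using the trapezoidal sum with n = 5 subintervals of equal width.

Δt = (7.5 − 4)/5 = 0.7.
f(4) = -2, f(4.7) = -2.7, f(5.4) = -3.4, f(6.1) = -4.1, f(6.8) = -4.8, f(7.5) = -5.5.
T_5 = (Δt/2)·[f(t_0) + 2f(t_1) + ... + 2f(t_{4}) + f(t_5)].
Sum = -13.125.

-13.125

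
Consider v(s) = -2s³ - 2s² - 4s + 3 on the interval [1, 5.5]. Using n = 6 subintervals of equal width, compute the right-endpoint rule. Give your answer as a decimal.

-774.0703125

Δs = (5.5 − 1)/6 = 0.75.
Right endpoints: 1.75, 2.5, 3.25, 4, 4.75, 5.5.
v(1.75) = -20.84375, v(2.5) = -50.75, v(3.25) = -99.78125, v(4) = -173, v(4.75) = -275.46875, v(5.5) = -412.25.
Sum = Δs · [v(1.75) + v(2.5) + v(3.25) + ...].
Sum = -774.0703125.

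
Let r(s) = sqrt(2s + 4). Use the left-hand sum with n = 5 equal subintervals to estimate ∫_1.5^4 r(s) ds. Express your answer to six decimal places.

7.476540

Δs = (4 − 1.5)/5 = 0.5.
Left endpoints: 1.5, 2, 2.5, 3, 3.5.
r(1.5) ≈ 2.645751, r(2) ≈ 2.828427, r(2.5) ≈ 3.000000, r(3) ≈ 3.162278, r(3.5) ≈ 3.316625.
Sum = Δs · [r(1.5) + r(2) + r(2.5) + r(3) + r(3.5)].
Sum ≈ 7.476540.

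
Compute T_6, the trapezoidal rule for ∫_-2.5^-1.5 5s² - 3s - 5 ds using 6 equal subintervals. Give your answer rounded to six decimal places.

Δs = (-1.5 − (-2.5))/6 = 1/6.
f(-2.5) = 33.75, f(-7/3) = 263/9, f(-13/6) = 899/36, f(-2) = 21, f(-11/6) = 623/36, f(-5/3) = 125/9, f(-1.5) = 10.75.
T_6 = (Δs/2)·[f(s_0) + 2f(s_1) + ... + 2f(s_{5}) + f(s_6)].
Sum ≈ 21.439815.

21.439815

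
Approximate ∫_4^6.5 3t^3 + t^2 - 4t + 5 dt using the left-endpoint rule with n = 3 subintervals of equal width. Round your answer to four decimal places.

920.9144

Δt = (6.5 − 4)/3 = 5/6.
Left endpoints: 4, 29/6, 17/3.
f(4) = 197, f(29/6) = 25039/72, f(17/3) = 1681/3.
Sum = Δt · [f(4) + f(29/6) + f(17/3)].
Sum ≈ 920.9144.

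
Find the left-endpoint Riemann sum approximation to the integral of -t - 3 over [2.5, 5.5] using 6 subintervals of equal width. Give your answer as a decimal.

-20.25

Δt = (5.5 − 2.5)/6 = 0.5.
Left endpoints: 2.5, 3, 3.5, 4, 4.5, 5.
f(2.5) = -5.5, f(3) = -6, f(3.5) = -6.5, f(4) = -7, f(4.5) = -7.5, f(5) = -8.
Sum = Δt · [f(2.5) + f(3) + f(3.5) + ...].
Sum = -20.25.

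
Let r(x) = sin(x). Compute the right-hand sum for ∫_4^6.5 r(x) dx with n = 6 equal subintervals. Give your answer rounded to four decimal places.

Δx = (6.5 − 4)/6 = 5/12.
Right endpoints: 53/12, 29/6, 5.25, 17/3, 73/12, 6.5.
r(53/12) ≈ -0.9566, r(29/6) ≈ -0.9927, r(5.25) ≈ -0.8589, r(17/3) ≈ -0.5782, r(73/12) ≈ -0.1985, r(6.5) ≈ 0.2151.
Sum = Δx · [r(53/12) + r(29/6) + r(5.25) + ...].
Sum ≈ -1.4041.

-1.4041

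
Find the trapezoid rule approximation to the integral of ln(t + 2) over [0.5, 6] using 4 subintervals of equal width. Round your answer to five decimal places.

8.80205

Δt = (6 − 0.5)/4 = 1.375.
f(0.5) ≈ 0.91629, f(1.875) ≈ 1.35455, f(3.25) ≈ 1.65823, f(4.625) ≈ 1.89085, f(6) ≈ 2.07944.
T_4 = (Δt/2)·[f(t_0) + 2f(t_1) + 2f(t_2) + 2f(t_3) + f(t_4)].
Sum ≈ 8.80205.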